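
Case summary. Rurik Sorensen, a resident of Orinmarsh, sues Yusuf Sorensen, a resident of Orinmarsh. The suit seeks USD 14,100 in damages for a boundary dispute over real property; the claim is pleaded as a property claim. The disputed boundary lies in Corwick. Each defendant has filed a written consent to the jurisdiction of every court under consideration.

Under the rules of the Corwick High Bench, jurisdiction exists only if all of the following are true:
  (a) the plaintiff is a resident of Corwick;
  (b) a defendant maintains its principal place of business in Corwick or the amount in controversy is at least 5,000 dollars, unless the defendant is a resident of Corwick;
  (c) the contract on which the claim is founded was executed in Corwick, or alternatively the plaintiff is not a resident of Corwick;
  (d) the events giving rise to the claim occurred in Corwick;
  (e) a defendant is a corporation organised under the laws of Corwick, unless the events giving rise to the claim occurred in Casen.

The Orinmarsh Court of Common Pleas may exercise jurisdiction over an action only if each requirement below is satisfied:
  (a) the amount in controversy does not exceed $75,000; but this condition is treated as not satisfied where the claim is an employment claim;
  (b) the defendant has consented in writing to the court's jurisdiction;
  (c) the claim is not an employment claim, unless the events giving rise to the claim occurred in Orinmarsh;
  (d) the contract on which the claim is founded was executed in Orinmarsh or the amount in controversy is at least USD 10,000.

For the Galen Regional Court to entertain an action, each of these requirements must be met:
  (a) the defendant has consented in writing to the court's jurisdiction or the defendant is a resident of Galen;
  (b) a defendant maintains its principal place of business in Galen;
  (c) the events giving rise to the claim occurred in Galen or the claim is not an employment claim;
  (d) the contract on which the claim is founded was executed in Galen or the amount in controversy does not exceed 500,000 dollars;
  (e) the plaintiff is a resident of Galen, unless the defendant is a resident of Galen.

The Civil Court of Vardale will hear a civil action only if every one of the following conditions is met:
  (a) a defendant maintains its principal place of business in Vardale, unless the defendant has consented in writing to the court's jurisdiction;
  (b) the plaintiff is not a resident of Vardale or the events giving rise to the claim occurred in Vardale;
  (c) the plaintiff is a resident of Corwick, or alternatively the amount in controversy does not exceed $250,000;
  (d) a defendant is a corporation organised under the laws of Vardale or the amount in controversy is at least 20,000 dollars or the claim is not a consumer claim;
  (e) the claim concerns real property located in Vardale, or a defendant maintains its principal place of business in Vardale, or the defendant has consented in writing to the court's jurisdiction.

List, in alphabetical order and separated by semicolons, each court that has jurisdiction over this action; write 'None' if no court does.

the Civil Court of Vardale; the Orinmarsh Court of Common Pleas

The Corwick High Bench:
  (a) The plaintiff resides in Orinmarsh, not Corwick. Not met.
  (b) The amount in controversy is 14,100 dollars, which meets the USD 5,000 floor, so one alternative holds. Satisfied.
  (c) The plaintiff resides in Orinmarsh, which is not Corwick, so one alternative holds. Met.
  (d) The operative events occurred in Corwick. Condition met.
  (e) No defendant is a corporation. Nor does the 'unless' clause help: the operative events occurred in Corwick, not Casen. Condition not met.
  → At least one condition fails; no jurisdiction.
The Orinmarsh Court of Common Pleas:
  (a) The amount in controversy is 14,100 dollars, within the 75,000 dollars ceiling. The exception is not triggered, since the claim is a property claim, not an employment claim. Met.
  (b) Every defendant has filed written consent. Satisfied.
  (c) The claim is a property claim, not an employment claim. Condition met.
  (d) The amount in controversy is $14,100, which meets the 10,000 dollars floor, so one alternative holds. Met.
  → The court has jurisdiction.
The Galen Regional Court:
  (a) Every defendant has filed written consent, so one alternative holds. Met.
  (b) No defendant is a corporation. Not met.
  (c) The claim is a property claim, not an employment claim — that alternative is enough. Satisfied.
  (d) The amount in controversy is $14,100, within the $500,000 ceiling — that alternative is enough. Condition met.
  (e) The plaintiff resides in Orinmarsh, not Galen. Nor does the 'unless' clause help: the defendant resides in Orinmarsh, not Galen. Fails.
  → No jurisdiction.
The Civil Court of Vardale:
  (a) No defendant is a corporation. The proviso rescues it, though: every defendant has filed written consent. Satisfied.
  (b) The plaintiff resides in Orinmarsh, which is not Vardale — that alternative is enough. Met.
  (c) The amount in controversy is $14,100, within the $250,000 ceiling — that alternative is enough. Met.
  (d) The claim is a property claim, not a consumer claim — that alternative is enough. Condition met.
  (e) Every defendant has filed written consent — that alternative is enough. Satisfied.
  → Jurisdiction lies.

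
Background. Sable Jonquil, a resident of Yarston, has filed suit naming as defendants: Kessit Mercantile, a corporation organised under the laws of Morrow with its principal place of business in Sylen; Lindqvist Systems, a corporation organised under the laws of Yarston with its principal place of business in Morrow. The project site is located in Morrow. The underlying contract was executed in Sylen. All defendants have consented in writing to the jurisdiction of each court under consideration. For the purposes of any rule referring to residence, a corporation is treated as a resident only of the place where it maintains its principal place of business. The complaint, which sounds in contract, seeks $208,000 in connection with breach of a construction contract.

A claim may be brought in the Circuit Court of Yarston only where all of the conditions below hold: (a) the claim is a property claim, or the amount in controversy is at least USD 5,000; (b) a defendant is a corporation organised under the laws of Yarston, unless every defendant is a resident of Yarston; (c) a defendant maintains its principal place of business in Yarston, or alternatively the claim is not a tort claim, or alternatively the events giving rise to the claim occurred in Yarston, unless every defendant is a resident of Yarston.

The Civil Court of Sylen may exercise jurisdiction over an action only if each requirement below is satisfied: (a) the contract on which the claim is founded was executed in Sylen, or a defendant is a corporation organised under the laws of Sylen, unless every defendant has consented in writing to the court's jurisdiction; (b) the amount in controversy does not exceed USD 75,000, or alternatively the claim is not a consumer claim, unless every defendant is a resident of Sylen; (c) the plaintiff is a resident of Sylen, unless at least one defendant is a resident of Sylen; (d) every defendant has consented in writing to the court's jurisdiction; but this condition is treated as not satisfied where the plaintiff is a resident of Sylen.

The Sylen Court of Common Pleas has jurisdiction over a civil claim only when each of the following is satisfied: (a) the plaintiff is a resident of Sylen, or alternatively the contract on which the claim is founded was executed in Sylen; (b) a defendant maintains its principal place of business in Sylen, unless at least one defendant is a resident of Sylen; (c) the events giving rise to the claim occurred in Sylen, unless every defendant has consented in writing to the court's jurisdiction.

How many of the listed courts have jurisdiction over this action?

The Circuit Court of Yarston:
  (a) The amount in controversy is $208,000, which meets the 5,000 dollars floor — that alternative is enough. Met.
  (b) Lindqvist Systems is organised under the laws of Yarston. Satisfied.
  (c) The claim is a contract claim, not a tort claim — that alternative is enough. Met.
  → The court has jurisdiction.
The Civil Court of Sylen:
  (a) The contract was executed in Sylen, so this disjunct is met. Met.
  (b) The claim is a contract claim, not a consumer claim, which satisfies one of the alternatives. Satisfied.
  (c) The plaintiff resides in Yarston, not Sylen. The proviso rescues it, though: Kessit Mercantile resides in Sylen. Satisfied.
  (d) Every defendant has filed written consent. And the carve-out is inapplicable — the plaintiff resides in Yarston, not Sylen. Satisfied.
  → The court has jurisdiction.
The Sylen Court of Common Pleas:
  (a) The contract was executed in Sylen, so one alternative holds. Condition met.
  (b) Kessit Mercantile has its principal place of business in Sylen. Met.
  (c) The operative events occurred in Morrow, not Sylen. The proviso rescues it, though: every defendant has filed written consent. Condition met.
  → Jurisdiction lies.
Courts with jurisdiction: the Circuit Court of Yarston, the Civil Court of Sylen, the Sylen Court of Common Pleas — 3 in total.

3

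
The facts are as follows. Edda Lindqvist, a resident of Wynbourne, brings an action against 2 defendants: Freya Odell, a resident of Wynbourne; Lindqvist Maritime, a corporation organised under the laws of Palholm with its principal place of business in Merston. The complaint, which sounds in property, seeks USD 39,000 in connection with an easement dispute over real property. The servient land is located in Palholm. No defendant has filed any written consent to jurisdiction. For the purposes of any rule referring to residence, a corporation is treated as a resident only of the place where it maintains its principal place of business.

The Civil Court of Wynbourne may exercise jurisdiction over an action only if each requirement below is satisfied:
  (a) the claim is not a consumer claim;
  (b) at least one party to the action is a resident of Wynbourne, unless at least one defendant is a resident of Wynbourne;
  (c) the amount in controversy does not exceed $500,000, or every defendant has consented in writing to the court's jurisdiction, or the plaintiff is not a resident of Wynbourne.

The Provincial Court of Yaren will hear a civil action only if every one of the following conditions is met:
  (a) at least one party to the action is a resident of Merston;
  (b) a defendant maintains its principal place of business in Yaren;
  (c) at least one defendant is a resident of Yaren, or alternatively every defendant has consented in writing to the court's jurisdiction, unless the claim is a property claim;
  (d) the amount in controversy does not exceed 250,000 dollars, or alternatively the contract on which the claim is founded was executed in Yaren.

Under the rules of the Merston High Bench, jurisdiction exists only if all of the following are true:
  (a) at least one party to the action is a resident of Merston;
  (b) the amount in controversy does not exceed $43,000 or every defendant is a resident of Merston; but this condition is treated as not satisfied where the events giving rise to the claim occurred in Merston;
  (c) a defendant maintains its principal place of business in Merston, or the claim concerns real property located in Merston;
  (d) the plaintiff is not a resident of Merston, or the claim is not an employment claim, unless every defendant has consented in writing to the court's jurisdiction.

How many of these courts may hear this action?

2

The Civil Court of Wynbourne:
  (a) The claim is a property claim, not a consumer claim. Condition met.
  (b) Edda Lindqvist resides in Wynbourne. Satisfied.
  (c) The amount in controversy is $39,000, within the USD 500,000 ceiling — that alternative is enough. Met.
  → All conditions met; jurisdiction exists.
The Provincial Court of Yaren:
  (a) Lindqvist Maritime resides in Merston. Satisfied.
  (b) The corporate defendant(s) have their principal place of business in Merston, not Yaren. Not met.
  (c) No defendant resides in Yaren (they reside in Wynbourne, Merston); no such written consent has been filed — none of the alternatives is met. But the claim is a property claim, and the 'unless' clause therefore excuses the requirement. Met.
  (d) The amount in controversy is $39,000, within the $250,000 ceiling — that alternative is enough. Met.
  → No jurisdiction.
The Merston High Bench:
  (a) Lindqvist Maritime resides in Merston. Met.
  (b) The amount in controversy is USD 39,000, within the $43,000 ceiling — that alternative is enough. And the carve-out is inapplicable — the operative events occurred in Palholm, not Merston. Met.
  (c) Lindqvist Maritime has its principal place of business in Merston — that alternative is enough. Condition met.
  (d) The plaintiff resides in Wynbourne, which is not Merston — that alternative is enough. Met.
  → The court has jurisdiction.
Courts with jurisdiction: the Civil Court of Wynbourne, the Merston High Bench — 2 in total.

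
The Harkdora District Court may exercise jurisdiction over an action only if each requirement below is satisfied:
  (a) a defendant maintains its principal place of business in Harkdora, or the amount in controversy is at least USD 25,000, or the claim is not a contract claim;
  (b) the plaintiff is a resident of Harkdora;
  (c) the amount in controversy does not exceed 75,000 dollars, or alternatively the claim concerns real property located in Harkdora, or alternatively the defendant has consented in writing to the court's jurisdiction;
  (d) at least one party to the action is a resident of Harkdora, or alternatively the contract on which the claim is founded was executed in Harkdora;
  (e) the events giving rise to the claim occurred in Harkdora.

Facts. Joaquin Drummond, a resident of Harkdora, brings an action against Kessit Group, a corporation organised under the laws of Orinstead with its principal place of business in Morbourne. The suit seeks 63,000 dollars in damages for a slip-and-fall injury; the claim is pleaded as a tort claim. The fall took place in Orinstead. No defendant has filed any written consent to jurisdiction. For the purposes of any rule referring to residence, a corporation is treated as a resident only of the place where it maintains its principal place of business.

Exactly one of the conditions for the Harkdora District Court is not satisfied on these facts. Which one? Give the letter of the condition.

The Harkdora District Court:
  (a) The amount in controversy is 63,000 dollars, which meets the USD 25,000 floor, which satisfies one of the alternatives. Satisfied.
  (b) The plaintiff resides in Harkdora. Condition met.
  (c) The amount in controversy is USD 63,000, within the USD 75,000 ceiling — that alternative is enough. Satisfied.
  (d) Joaquin Drummond resides in Harkdora, so this disjunct is met. Met.
  (e) The operative events occurred in Orinstead, not Harkdora. Not met.
Only condition (e) fails.

(e)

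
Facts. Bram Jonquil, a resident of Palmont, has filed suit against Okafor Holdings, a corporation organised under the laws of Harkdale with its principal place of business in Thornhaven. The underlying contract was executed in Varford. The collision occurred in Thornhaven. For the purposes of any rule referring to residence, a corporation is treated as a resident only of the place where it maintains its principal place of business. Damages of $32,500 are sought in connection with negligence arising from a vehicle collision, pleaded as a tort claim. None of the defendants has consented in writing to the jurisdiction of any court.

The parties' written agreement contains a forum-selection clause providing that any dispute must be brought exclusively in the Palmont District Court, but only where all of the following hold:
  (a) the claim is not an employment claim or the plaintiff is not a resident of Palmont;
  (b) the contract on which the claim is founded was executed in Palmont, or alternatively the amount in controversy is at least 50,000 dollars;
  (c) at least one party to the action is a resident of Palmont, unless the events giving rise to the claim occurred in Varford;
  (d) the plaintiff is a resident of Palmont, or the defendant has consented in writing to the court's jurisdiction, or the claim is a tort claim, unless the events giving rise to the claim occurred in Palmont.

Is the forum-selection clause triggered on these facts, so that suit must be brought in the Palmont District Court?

The Palmont District Court:
  (a) The claim is a tort claim, not an employment claim, so this disjunct is met. Satisfied.
  (b) The contract was executed in Varford, not Palmont; the amount in controversy is USD 32,500, below the $50,000 floor — every alternative fails. Not satisfied.
  (c) Bram Jonquil resides in Palmont. Met.
  (d) The plaintiff resides in Palmont, so one alternative holds. Met.
  → The clause does not apply.

No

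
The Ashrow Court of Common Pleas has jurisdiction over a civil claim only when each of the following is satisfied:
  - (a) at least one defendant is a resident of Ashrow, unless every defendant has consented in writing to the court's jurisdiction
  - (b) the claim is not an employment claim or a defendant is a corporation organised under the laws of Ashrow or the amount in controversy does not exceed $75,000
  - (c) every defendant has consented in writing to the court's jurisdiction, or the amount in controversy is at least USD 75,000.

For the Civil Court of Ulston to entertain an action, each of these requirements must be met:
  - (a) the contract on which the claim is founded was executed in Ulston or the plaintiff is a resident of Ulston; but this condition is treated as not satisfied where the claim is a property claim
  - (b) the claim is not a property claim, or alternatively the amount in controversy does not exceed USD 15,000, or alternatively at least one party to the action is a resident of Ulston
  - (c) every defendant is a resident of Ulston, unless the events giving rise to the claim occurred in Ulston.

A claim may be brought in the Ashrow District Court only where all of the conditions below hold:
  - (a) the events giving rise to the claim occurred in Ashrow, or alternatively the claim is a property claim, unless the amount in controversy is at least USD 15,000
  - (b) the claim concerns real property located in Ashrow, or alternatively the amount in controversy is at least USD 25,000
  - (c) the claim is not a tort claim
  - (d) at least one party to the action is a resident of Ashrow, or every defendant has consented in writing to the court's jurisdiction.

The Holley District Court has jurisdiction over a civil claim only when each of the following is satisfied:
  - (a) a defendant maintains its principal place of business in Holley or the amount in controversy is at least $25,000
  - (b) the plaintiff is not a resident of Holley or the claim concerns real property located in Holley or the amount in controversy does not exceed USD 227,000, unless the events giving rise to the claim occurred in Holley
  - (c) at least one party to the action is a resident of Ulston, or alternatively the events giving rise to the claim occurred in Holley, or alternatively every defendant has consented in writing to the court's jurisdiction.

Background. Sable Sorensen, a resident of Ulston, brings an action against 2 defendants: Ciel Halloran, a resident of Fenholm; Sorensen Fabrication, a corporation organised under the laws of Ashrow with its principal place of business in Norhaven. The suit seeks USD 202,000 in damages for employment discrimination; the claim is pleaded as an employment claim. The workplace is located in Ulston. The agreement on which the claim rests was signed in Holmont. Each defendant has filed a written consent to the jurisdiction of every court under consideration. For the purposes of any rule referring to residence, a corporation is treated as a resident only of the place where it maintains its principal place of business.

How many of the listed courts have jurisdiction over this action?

4

The Ashrow Court of Common Pleas:
  (a) No defendant resides in Ashrow (they reside in Fenholm, Norhaven). However, every defendant has filed written consent, so the 'unless' proviso supplies this condition. Condition met.
  (b) Sorensen Fabrication is organised under the laws of Ashrow, which satisfies one of the alternatives. Satisfied.
  (c) Every defendant has filed written consent, so one alternative holds. Satisfied.
  → Every requirement is satisfied — jurisdiction.
The Civil Court of Ulston:
  (a) The plaintiff resides in Ulston, which satisfies one of the alternatives. The exception is not triggered, since the claim is an employment claim, not a property claim. Condition met.
  (b) The claim is an employment claim, not a property claim, so one alternative holds. Met.
  (c) The defendants reside as follows — Ciel Halloran in Fenholm, Sorensen Fabrication in Norhaven — not all in Ulston. However, the operative events occurred in Ulston, so the 'unless' proviso supplies this condition. Satisfied.
  → All conditions met; jurisdiction exists.
The Ashrow District Court:
  (a) The operative events occurred in Ulston, not Ashrow; the claim is an employment claim, not a property claim — none of the alternatives is met. The proviso rescues it, though: the amount in controversy is USD 202,000, which meets the $15,000 floor. Condition met.
  (b) The amount in controversy is USD 202,000, which meets the 25,000 dollars floor — that alternative is enough. Satisfied.
  (c) The claim is an employment claim, not a tort claim. Condition met.
  (d) Every defendant has filed written consent — that alternative is enough. Satisfied.
  → Every requirement is satisfied — jurisdiction.
The Holley District Court:
  (a) The amount in controversy is $202,000, which meets the $25,000 floor, which satisfies one of the alternatives. Condition met.
  (b) The plaintiff resides in Ulston, which is not Holley, so one alternative holds. Met.
  (c) Sable Sorensen resides in Ulston, so this disjunct is met. Met.
  → Every requirement is satisfied — jurisdiction.
Courts with jurisdiction: the Ashrow Court of Common Pleas, the Civil Court of Ulston, the Ashrow District Court, the Holley District Court — 4 in total.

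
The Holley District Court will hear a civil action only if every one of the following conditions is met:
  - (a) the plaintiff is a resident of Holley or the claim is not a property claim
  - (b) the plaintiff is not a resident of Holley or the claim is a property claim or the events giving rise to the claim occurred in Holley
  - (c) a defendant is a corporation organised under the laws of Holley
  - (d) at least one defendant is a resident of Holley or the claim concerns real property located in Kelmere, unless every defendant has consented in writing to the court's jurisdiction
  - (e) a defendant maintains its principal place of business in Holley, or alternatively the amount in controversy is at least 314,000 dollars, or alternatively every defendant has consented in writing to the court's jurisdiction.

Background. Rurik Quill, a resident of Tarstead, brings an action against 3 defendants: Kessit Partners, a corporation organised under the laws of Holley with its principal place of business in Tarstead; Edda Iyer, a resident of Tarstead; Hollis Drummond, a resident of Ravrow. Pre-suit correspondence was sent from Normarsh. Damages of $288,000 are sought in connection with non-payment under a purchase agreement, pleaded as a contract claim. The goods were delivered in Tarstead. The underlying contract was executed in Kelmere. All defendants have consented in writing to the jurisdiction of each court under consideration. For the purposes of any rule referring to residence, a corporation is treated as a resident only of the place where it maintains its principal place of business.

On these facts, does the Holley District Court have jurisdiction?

The Holley District Court:
  (a) The claim is a contract claim, not a property claim — that alternative is enough. Condition met.
  (b) The plaintiff resides in Tarstead, which is not Holley — that alternative is enough. Met.
  (c) Kessit Partners is organised under the laws of Holley. Condition met.
  (d) No defendant resides in Holley (they reside in Tarstead, Tarstead, Ravrow); the claim does not concern real property — every alternative fails. But every defendant has filed written consent, and the 'unless' clause therefore excuses the requirement. Satisfied.
  (e) Every defendant has filed written consent, so one alternative holds. Satisfied.
  → Jurisdiction lies.

Yes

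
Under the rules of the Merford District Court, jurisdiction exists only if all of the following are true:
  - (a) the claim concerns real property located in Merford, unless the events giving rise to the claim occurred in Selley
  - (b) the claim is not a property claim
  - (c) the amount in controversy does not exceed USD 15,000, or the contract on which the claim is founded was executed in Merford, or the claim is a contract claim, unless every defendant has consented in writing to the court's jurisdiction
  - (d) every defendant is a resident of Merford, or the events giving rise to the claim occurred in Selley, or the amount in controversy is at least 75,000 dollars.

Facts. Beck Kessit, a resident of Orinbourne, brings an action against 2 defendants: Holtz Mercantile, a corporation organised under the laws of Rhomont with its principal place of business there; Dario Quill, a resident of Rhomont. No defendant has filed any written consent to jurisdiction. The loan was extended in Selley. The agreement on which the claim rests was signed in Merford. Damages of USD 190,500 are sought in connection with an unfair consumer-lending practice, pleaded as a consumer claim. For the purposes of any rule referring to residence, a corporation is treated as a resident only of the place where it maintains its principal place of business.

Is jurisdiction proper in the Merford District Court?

The Merford District Court:
  (a) The claim does not concern real property. But the operative events occurred in Selley, and the 'unless' clause therefore excuses the requirement. Satisfied.
  (b) The claim is a consumer claim, not a property claim. Condition met.
  (c) The contract was executed in Merford, which satisfies one of the alternatives. Condition met.
  (d) The operative events occurred in Selley, which satisfies one of the alternatives. Satisfied.
  → Jurisdiction lies.

Yes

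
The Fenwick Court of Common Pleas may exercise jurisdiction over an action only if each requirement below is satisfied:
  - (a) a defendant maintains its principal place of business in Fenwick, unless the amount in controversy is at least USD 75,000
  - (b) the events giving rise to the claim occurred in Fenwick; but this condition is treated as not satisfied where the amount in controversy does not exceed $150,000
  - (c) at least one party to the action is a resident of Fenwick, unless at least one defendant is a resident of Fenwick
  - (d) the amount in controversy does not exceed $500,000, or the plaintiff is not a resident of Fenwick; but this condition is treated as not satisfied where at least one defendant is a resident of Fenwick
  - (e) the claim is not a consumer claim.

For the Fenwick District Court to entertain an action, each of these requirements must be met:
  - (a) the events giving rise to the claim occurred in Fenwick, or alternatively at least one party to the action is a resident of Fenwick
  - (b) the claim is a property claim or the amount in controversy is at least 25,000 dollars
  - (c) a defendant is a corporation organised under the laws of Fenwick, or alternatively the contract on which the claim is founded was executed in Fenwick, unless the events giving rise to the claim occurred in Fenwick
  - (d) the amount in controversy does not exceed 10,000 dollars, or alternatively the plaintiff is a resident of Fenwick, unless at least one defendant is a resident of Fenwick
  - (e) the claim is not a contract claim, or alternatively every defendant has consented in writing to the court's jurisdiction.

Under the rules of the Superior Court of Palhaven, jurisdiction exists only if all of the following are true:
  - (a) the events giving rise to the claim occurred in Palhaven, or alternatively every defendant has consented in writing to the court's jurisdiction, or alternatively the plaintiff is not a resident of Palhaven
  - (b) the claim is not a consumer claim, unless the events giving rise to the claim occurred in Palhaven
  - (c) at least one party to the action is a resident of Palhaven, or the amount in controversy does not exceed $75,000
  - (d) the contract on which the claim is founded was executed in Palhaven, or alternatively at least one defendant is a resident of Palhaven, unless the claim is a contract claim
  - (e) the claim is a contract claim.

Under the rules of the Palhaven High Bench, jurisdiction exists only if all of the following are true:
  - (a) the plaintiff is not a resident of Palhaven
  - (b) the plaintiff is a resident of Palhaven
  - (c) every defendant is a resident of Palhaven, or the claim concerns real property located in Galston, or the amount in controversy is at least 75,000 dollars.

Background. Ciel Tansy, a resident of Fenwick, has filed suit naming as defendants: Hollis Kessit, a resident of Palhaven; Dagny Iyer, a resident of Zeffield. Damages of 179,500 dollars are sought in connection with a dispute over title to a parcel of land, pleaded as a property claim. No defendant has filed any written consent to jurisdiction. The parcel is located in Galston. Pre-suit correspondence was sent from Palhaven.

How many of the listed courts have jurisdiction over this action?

0

The Fenwick Court of Common Pleas:
  (a) No defendant is a corporation. But the amount in controversy is USD 179,500, which meets the USD 75,000 floor, and the 'unless' clause therefore excuses the requirement. Met.
  (b) The operative events occurred in Galston, not Fenwick. Fails.
  (c) Ciel Tansy resides in Fenwick. Satisfied.
  (d) The amount in controversy is USD 179,500, within the USD 500,000 ceiling, so this disjunct is met. The carve-out does not apply: no defendant resides in Fenwick (they reside in Palhaven, Zeffield). Satisfied.
  (e) The claim is a property claim, not a consumer claim. Condition met.
  → At least one condition fails; no jurisdiction.
The Fenwick District Court:
  (a) Ciel Tansy resides in Fenwick, which satisfies one of the alternatives. Condition met.
  (b) The claim is a property claim, so one alternative holds. Satisfied.
  (c) No defendant is a corporation; no contract (and hence no place of execution) is alleged — every alternative fails. Nor does the 'unless' clause help: the operative events occurred in Galston, not Fenwick. Fails.
  (d) The plaintiff resides in Fenwick, which satisfies one of the alternatives. Satisfied.
  (e) The claim is a property claim, not a contract claim, so this disjunct is met. Satisfied.
  → The court lacks jurisdiction.
The Superior Court of Palhaven:
  (a) The plaintiff resides in Fenwick, which is not Palhaven, so this disjunct is met. Met.
  (b) The claim is a property claim, not a consumer claim. Met.
  (c) Hollis Kessit resides in Palhaven, so one alternative holds. Met.
  (d) Hollis Kessit resides in Palhaven, so this disjunct is met. Satisfied.
  (e) The claim is a property claim, not a contract claim. Condition not met.
  → The court lacks jurisdiction.
The Palhaven High Bench:
  (a) The plaintiff resides in Fenwick, which is not Palhaven. Satisfied.
  (b) The plaintiff resides in Fenwick, not Palhaven. Not satisfied.
  (c) The property lies in Galston — that alternative is enough. Condition met.
  → No jurisdiction.
No court satisfies all of its conditions.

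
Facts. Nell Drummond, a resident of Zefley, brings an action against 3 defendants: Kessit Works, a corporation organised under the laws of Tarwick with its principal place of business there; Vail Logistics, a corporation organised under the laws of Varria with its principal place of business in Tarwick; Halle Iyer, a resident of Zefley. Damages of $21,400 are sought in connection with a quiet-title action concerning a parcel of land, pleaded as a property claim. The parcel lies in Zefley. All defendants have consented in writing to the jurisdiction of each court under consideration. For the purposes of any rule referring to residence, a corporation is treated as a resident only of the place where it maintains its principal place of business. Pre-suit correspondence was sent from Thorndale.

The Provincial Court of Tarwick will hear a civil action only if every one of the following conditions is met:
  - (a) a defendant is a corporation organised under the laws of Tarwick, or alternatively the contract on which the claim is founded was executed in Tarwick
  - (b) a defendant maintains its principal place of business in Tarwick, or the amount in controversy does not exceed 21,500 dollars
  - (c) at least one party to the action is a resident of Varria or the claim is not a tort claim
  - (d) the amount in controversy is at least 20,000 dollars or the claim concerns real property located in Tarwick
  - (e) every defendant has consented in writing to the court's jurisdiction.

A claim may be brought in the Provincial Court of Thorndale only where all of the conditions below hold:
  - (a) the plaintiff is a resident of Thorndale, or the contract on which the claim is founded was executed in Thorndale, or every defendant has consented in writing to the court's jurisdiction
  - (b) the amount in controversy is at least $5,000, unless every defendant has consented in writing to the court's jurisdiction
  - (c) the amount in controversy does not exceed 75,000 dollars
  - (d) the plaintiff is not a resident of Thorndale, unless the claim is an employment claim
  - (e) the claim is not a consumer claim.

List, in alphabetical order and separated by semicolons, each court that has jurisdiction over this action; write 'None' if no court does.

the Provincial Court of Tarwick; the Provincial Court of Thorndale

The Provincial Court of Tarwick:
  (a) Kessit Works is organised under the laws of Tarwick, so one alternative holds. Condition met.
  (b) Kessit Works has its principal place of business in Tarwick, which satisfies one of the alternatives. Condition met.
  (c) The claim is a property claim, not a tort claim, so one alternative holds. Condition met.
  (d) The amount in controversy is 21,400 dollars, which meets the $20,000 floor, so this disjunct is met. Satisfied.
  (e) Every defendant has filed written consent. Satisfied.
  → Every requirement is satisfied — jurisdiction.
The Provincial Court of Thorndale:
  (a) Every defendant has filed written consent, so this disjunct is met. Satisfied.
  (b) The amount in controversy is USD 21,400, which meets the USD 5,000 floor. Condition met.
  (c) The amount in controversy is 21,400 dollars, within the USD 75,000 ceiling. Condition met.
  (d) The plaintiff resides in Zefley, which is not Thorndale. Met.
  (e) The claim is a property claim, not a consumer claim. Met.
  → Jurisdiction lies.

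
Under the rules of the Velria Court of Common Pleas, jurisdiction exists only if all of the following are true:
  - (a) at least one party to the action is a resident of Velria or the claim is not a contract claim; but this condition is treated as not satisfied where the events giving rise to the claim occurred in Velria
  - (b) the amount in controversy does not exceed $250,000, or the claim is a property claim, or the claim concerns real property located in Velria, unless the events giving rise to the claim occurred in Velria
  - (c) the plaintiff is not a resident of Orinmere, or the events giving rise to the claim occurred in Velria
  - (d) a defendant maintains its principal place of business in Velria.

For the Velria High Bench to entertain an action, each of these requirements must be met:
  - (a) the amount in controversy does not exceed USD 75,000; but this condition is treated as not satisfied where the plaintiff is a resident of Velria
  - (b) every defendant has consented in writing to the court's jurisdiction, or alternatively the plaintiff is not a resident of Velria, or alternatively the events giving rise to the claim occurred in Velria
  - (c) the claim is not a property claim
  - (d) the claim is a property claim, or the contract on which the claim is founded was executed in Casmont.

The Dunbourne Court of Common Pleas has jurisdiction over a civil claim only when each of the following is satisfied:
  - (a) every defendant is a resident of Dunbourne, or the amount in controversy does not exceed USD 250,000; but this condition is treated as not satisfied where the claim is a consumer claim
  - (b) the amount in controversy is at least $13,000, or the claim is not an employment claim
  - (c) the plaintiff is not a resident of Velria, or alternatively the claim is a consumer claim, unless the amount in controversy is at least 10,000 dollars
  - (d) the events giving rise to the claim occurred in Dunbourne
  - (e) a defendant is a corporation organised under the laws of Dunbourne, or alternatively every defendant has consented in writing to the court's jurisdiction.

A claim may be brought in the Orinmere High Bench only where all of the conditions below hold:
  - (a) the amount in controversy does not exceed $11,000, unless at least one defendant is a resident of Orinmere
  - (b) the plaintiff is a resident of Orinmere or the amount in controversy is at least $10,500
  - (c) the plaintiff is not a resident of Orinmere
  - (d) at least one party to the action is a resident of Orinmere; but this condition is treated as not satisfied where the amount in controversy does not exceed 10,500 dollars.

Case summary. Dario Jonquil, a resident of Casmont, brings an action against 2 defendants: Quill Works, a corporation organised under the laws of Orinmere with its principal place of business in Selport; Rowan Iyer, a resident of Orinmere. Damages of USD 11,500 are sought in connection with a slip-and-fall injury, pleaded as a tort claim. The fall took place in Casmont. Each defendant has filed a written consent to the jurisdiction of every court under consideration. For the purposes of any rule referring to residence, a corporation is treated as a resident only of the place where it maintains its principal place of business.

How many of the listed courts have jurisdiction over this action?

The Velria Court of Common Pleas:
  (a) The claim is a tort claim, not a contract claim, which satisfies one of the alternatives. The exception is not triggered, since the operative events occurred in Casmont, not Velria. Condition met.
  (b) The amount in controversy is 11,500 dollars, within the $250,000 ceiling, so one alternative holds. Satisfied.
  (c) The plaintiff resides in Casmont, which is not Orinmere, so one alternative holds. Satisfied.
  (d) The corporate defendant(s) have their principal place of business in Selport, not Velria. Fails.
  → The court lacks jurisdiction.
The Velria High Bench:
  (a) The amount in controversy is 11,500 dollars, within the 75,000 dollars ceiling. The carve-out does not apply: the plaintiff resides in Casmont, not Velria. Condition met.
  (b) Every defendant has filed written consent, which satisfies one of the alternatives. Met.
  (c) The claim is a tort claim, not a property claim. Met.
  (d) The claim is a tort claim, not a property claim; no contract (and hence no place of execution) is alleged — none of the alternatives is met. Not met.
  → At least one condition fails; no jurisdiction.
The Dunbourne Court of Common Pleas:
  (a) The amount in controversy is $11,500, within the $250,000 ceiling, so one alternative holds. The exception is not triggered, since the claim is a tort claim, not a consumer claim. Satisfied.
  (b) The claim is a tort claim, not an employment claim, so one alternative holds. Satisfied.
  (c) The plaintiff resides in Casmont, which is not Velria — that alternative is enough. Met.
  (d) The operative events occurred in Casmont, not Dunbourne. Not met.
  (e) Every defendant has filed written consent, so this disjunct is met. Satisfied.
  → At least one condition fails; no jurisdiction.
The Orinmere High Bench:
  (a) The amount in controversy is USD 11,500, above the 11,000 dollars ceiling. But Rowan Iyer resides in Orinmere, and the 'unless' clause therefore excuses the requirement. Condition met.
  (b) The amount in controversy is $11,500, which meets the $10,500 floor — that alternative is enough. Satisfied.
  (c) The plaintiff resides in Casmont, which is not Orinmere. Condition met.
  (d) Rowan Iyer resides in Orinmere. And the carve-out is inapplicable — the amount in controversy is USD 11,500, above the $10,500 ceiling. Satisfied.
  → Every requirement is satisfied — jurisdiction.
Courts with jurisdiction: the Orinmere High Bench — 1 in total.

1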